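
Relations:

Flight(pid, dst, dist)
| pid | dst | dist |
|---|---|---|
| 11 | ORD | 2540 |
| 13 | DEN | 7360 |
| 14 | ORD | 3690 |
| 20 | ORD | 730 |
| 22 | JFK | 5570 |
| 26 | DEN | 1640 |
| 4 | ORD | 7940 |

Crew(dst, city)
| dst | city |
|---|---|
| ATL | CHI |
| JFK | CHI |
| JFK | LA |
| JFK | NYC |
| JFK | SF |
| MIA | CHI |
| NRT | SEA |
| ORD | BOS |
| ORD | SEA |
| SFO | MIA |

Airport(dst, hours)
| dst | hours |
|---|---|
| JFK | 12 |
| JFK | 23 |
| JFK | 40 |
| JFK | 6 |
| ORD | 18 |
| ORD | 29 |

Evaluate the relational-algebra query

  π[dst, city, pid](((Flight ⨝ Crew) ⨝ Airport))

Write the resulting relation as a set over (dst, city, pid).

{(JFK, CHI, 22), (JFK, LA, 22), (JFK, NYC, 22), (JFK, SF, 22), (ORD, BOS, 11), (ORD, BOS, 14), (ORD, BOS, 20), (ORD, BOS, 4), (ORD, SEA, 11), (ORD, SEA, 14), (ORD, SEA, 20), (ORD, SEA, 4)}

Flight ⋈ Crew (natural join on dst): {(11, ORD, 2540, BOS), (11, ORD, 2540, SEA), (14, ORD, 3690, BOS), (14, ORD, 3690, SEA), (20, ORD, 730, BOS), (20, ORD, 730, SEA), (22, JFK, 5570, CHI), (22, JFK, 5570, LA), (22, JFK, 5570, NYC), (22, JFK, 5570, SF), (4, ORD, 7940, BOS), (4, ORD, 7940, SEA)}
(Flight ⨝ Crew) ⋈ Airport (natural join on dst): {(11, ORD, 2540, BOS, 18), (11, ORD, 2540, BOS, 29), (11, ORD, 2540, SEA, 18), (11, ORD, 2540, SEA, 29), (14, ORD, 3690, BOS, 18), (14, ORD, 3690, BOS, 29), (14, ORD, 3690, SEA, 18), (14, ORD, 3690, SEA, 29), (20, ORD, 730, BOS, 18), (20, ORD, 730, BOS, 29), (20, ORD, 730, SEA, 18), (20, ORD, 730, SEA, 29), (22, JFK, 5570, CHI, 12), (22, JFK, 5570, CHI, 23), (22, JFK, 5570, CHI, 40), (22, JFK, 5570, CHI, 6), (22, JFK, 5570, LA, 12), (22, JFK, 5570, LA, 23), (22, JFK, 5570, LA, 40), (22, JFK, 5570, LA, 6), (22, JFK, 5570, NYC, 12), (22, JFK, 5570, NYC, 23), (22, JFK, 5570, NYC, 40), (22, JFK, 5570, NYC, 6), (22, JFK, 5570, SF, 12), (22, JFK, 5570, SF, 23), (22, JFK, 5570, SF, 40), (22, JFK, 5570, SF, 6), (4, ORD, 7940, BOS, 18), (4, ORD, 7940, BOS, 29), (4, ORD, 7940, SEA, 18), (4, ORD, 7940, SEA, 29)}
π[dst, city, pid]: project onto (dst, city, pid) (20 duplicate(s) eliminated) → {(JFK, CHI, 22), (JFK, LA, 22), (JFK, NYC, 22), (JFK, SF, 22), (ORD, BOS, 11), (ORD, BOS, 14), (ORD, BOS, 20), (ORD, BOS, 4), (ORD, SEA, 11), (ORD, SEA, 14), (ORD, SEA, 20), (ORD, SEA, 4)}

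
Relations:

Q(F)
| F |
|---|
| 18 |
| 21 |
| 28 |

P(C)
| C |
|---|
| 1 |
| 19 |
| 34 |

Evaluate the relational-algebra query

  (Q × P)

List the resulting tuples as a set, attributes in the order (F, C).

{(18, 1), (18, 19), (18, 34), (21, 1), (21, 19), (21, 34), (28, 1), (28, 19), (28, 34)}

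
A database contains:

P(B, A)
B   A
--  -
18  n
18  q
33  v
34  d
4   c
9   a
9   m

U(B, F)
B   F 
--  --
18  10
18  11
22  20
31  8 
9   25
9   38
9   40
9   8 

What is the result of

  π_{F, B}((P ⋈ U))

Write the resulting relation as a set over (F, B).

{(10, 18), (11, 18), (25, 9), (38, 9), (40, 9), (8, 9)}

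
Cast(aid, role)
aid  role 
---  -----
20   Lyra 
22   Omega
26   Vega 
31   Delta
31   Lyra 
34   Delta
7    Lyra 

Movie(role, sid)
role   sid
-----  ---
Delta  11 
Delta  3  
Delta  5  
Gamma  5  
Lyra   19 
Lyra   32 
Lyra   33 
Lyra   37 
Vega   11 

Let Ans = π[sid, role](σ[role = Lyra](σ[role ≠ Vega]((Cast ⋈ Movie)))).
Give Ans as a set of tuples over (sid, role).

{(19, Lyra), (32, Lyra), (33, Lyra), (37, Lyra)}

Joining Cast and Movie on role yields {(20, Lyra, 19), (20, Lyra, 32), (20, Lyra, 33), (20, Lyra, 37), (26, Vega, 11), (31, Delta, 11), (31, Delta, 3), (31, Delta, 5), (31, Lyra, 19), (31, Lyra, 32), (31, Lyra, 33), (31, Lyra, 37), (34, Delta, 11), (34, Delta, 3), (34, Delta, 5), (7, Lyra, 19), (7, Lyra, 32), (7, Lyra, 33), (7, Lyra, 37)}.
Filtering on role ≠ Vega leaves {(20, Lyra, 19), (20, Lyra, 32), (20, Lyra, 33), (20, Lyra, 37), (31, Delta, 11), (31, Delta, 3), (31, Delta, 5), (31, Lyra, 19), (31, Lyra, 32), (31, Lyra, 33), (31, Lyra, 37), (34, Delta, 11), (34, Delta, 3), (34, Delta, 5), (7, Lyra, 19), (7, Lyra, 32), (7, Lyra, 33), (7, Lyra, 37)}.
Filtering on role = Lyra leaves {(20, Lyra, 19), (20, Lyra, 32), (20, Lyra, 33), (20, Lyra, 37), (31, Lyra, 19), (31, Lyra, 32), (31, Lyra, 33), (31, Lyra, 37), (7, Lyra, 19), (7, Lyra, 32), (7, Lyra, 33), (7, Lyra, 37)}.
Projecting to sid, role (8 duplicate(s) eliminated): {(19, Lyra), (32, Lyra), (33, Lyra), (37, Lyra)}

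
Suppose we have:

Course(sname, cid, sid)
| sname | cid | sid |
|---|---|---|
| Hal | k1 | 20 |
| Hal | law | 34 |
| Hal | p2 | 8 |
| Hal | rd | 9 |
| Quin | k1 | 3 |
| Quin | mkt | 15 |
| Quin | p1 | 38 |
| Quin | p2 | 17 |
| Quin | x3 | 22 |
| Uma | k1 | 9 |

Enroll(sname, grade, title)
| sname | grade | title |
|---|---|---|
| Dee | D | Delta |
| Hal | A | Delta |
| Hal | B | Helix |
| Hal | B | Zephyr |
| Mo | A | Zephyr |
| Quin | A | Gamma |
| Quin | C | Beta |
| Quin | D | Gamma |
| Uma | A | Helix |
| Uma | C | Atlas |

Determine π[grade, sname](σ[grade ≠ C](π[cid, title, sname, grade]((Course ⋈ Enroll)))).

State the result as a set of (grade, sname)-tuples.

{(A, Hal), (A, Quin), (A, Uma), (B, Hal), (D, Quin)}

Natural join on sname: {(Hal, k1, 20, A, Delta), (Hal, k1, 20, B, Helix), (Hal, k1, 20, B, Zephyr), (Hal, law, 34, A, Delta), (Hal, law, 34, B, Helix), (Hal, law, 34, B, Zephyr), (Hal, p2, 8, A, Delta), (Hal, p2, 8, B, Helix), (Hal, p2, 8, B, Zephyr), (Hal, rd, 9, A, Delta), (Hal, rd, 9, B, Helix), (Hal, rd, 9, B, Zephyr), (Quin, k1, 3, A, Gamma), (Quin, k1, 3, C, Beta), (Quin, k1, 3, D, Gamma), (Quin, mkt, 15, A, Gamma), (Quin, mkt, 15, C, Beta), (Quin, mkt, 15, D, Gamma), (Quin, p1, 38, A, Gamma), (Quin, p1, 38, C, Beta), (Quin, p1, 38, D, Gamma), (Quin, p2, 17, A, Gamma), (Quin, p2, 17, C, Beta), (Quin, p2, 17, D, Gamma), (Quin, x3, 22, A, Gamma), (Quin, x3, 22, C, Beta), (Quin, x3, 22, D, Gamma), (Uma, k1, 9, A, Helix), (Uma, k1, 9, C, Atlas)}
Projecting to cid, title, sname, grade: {(k1, Atlas, Uma, C), (k1, Beta, Quin, C), (k1, Delta, Hal, A), (k1, Gamma, Quin, A), (k1, Gamma, Quin, D), (k1, Helix, Hal, B), (k1, Helix, Uma, A), (k1, Zephyr, Hal, B), (law, Delta, Hal, A), (law, Helix, Hal, B), (law, Zephyr, Hal, B), (mkt, Beta, Quin, C), (mkt, Gamma, Quin, A), (mkt, Gamma, Quin, D), (p1, Beta, Quin, C), (p1, Gamma, Quin, A), (p1, Gamma, Quin, D), (p2, Beta, Quin, C), (p2, Delta, Hal, A), (p2, Gamma, Quin, A), (p2, Gamma, Quin, D), (p2, Helix, Hal, B), (p2, Zephyr, Hal, B), (rd, Delta, Hal, A), (rd, Helix, Hal, B), (rd, Zephyr, Hal, B), (x3, Beta, Quin, C), (x3, Gamma, Quin, A), (x3, Gamma, Quin, D)}
Apply σ_{grade ≠ C}; surviving tuples: {(k1, Delta, Hal, A), (k1, Gamma, Quin, A), (k1, Gamma, Quin, D), (k1, Helix, Hal, B), (k1, Helix, Uma, A), (k1, Zephyr, Hal, B), (law, Delta, Hal, A), (law, Helix, Hal, B), (law, Zephyr, Hal, B), (mkt, Gamma, Quin, A), (mkt, Gamma, Quin, D), (p1, Gamma, Quin, A), (p1, Gamma, Quin, D), (p2, Delta, Hal, A), (p2, Gamma, Quin, A), (p2, Gamma, Quin, D), (p2, Helix, Hal, B), (p2, Zephyr, Hal, B), (rd, Delta, Hal, A), (rd, Helix, Hal, B), (rd, Zephyr, Hal, B), (x3, Gamma, Quin, A), (x3, Gamma, Quin, D)}
Projecting to grade, sname (18 duplicate(s) eliminated): {(A, Hal), (A, Quin), (A, Uma), (B, Hal), (D, Quin)}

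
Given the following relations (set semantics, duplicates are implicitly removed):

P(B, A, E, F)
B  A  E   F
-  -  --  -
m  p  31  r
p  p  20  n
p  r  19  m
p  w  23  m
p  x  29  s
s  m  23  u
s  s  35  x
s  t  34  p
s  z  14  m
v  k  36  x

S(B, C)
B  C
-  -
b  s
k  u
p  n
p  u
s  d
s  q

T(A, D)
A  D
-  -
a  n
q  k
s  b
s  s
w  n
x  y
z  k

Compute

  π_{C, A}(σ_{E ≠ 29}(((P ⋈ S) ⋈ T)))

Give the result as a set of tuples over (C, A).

Joining P and S on B yields {(p, p, 20, n, n), (p, p, 20, n, u), (p, r, 19, m, n), (p, r, 19, m, u), (p, w, 23, m, n), (p, w, 23, m, u), (p, x, 29, s, n), (p, x, 29, s, u), (s, m, 23, u, d), (s, m, 23, u, q), (s, s, 35, x, d), (s, s, 35, x, q), (s, t, 34, p, d), (s, t, 34, p, q), (s, z, 14, m, d), (s, z, 14, m, q)}.
Joining (P ⋈ S) and T on A yields {(p, w, 23, m, n, n), (p, w, 23, m, u, n), (p, x, 29, s, n, y), (p, x, 29, s, u, y), (s, s, 35, x, d, b), (s, s, 35, x, d, s), (s, s, 35, x, q, b), (s, s, 35, x, q, s), (s, z, 14, m, d, k), (s, z, 14, m, q, k)}.
Selection E ≠ 29: {(p, w, 23, m, n, n), (p, w, 23, m, u, n), (s, s, 35, x, d, b), (s, s, 35, x, d, s), (s, s, 35, x, q, b), (s, s, 35, x, q, s), (s, z, 14, m, d, k), (s, z, 14, m, q, k)}
Projecting to C, A (2 duplicate(s) eliminated): {(d, s), (d, z), (n, w), (q, s), (q, z), (u, w)}

{(d, s), (d, z), (n, w), (q, s), (q, z), (u, w)}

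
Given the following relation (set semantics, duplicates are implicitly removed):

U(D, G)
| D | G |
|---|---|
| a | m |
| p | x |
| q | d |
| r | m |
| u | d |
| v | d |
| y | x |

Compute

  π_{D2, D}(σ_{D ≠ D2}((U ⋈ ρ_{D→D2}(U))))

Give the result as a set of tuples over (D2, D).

{(a, r), (p, y), (q, u), (q, v), (r, a), (u, q), (u, v), (v, q), (v, u), (y, p)}

ρ[D→D2]: schema becomes (D2, G); tuples unchanged.
Natural join on G: {(a, m, a), (a, m, r), (p, x, p), (p, x, y), (q, d, q), (q, d, u), (q, d, v), (r, m, a), (r, m, r), (u, d, q), (u, d, u), (u, d, v), (v, d, q), (v, d, u), (v, d, v), (y, x, p), (y, x, y)}
Apply σ_{D ≠ D2}; surviving tuples: {(a, m, r), (p, x, y), (q, d, u), (q, d, v), (r, m, a), (u, d, q), (u, d, v), (v, d, q), (v, d, u), (y, x, p)}
π_{D2, D} gives {(a, r), (p, y), (q, u), (q, v), (r, a), (u, q), (u, v), (v, q), (v, u), (y, p)}.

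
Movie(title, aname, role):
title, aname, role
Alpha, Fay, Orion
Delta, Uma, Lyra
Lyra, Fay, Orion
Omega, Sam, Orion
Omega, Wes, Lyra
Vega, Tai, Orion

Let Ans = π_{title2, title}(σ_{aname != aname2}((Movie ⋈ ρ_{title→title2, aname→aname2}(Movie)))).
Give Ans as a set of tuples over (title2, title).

{(Alpha, Omega), (Alpha, Vega), (Delta, Omega), (Lyra, Omega), (Lyra, Vega), (Omega, Alpha), (Omega, Delta), (Omega, Lyra), (Omega, Vega), (Vega, Alpha), (Vega, Lyra), (Vega, Omega)}

ρ[title→title2, aname→aname2]: schema becomes (title2, aname2, role); tuples unchanged.
Joining Movie and ρ_{title→title2, aname→aname2}(Movie) on role yields {(Alpha, Fay, Orion, Alpha, Fay), (Alpha, Fay, Orion, Lyra, Fay), (Alpha, Fay, Orion, Omega, Sam), (Alpha, Fay, Orion, Vega, Tai), (Delta, Uma, Lyra, Delta, Uma), (Delta, Uma, Lyra, Omega, Wes), (Lyra, Fay, Orion, Alpha, Fay), (Lyra, Fay, Orion, Lyra, Fay), (Lyra, Fay, Orion, Omega, Sam), (Lyra, Fay, Orion, Vega, Tai), (Omega, Sam, Orion, Alpha, Fay), (Omega, Sam, Orion, Lyra, Fay), (Omega, Sam, Orion, Omega, Sam), (Omega, Sam, Orion, Vega, Tai), (Omega, Wes, Lyra, Delta, Uma), (Omega, Wes, Lyra, Omega, Wes), (Vega, Tai, Orion, Alpha, Fay), (Vega, Tai, Orion, Lyra, Fay), (Vega, Tai, Orion, Omega, Sam), (Vega, Tai, Orion, Vega, Tai)}.
Filtering on aname != aname2 leaves {(Alpha, Fay, Orion, Omega, Sam), (Alpha, Fay, Orion, Vega, Tai), (Delta, Uma, Lyra, Omega, Wes), (Lyra, Fay, Orion, Omega, Sam), (Lyra, Fay, Orion, Vega, Tai), (Omega, Sam, Orion, Alpha, Fay), (Omega, Sam, Orion, Lyra, Fay), (Omega, Sam, Orion, Vega, Tai), (Omega, Wes, Lyra, Delta, Uma), (Vega, Tai, Orion, Alpha, Fay), (Vega, Tai, Orion, Lyra, Fay), (Vega, Tai, Orion, Omega, Sam)}.
Projecting to title2, title: {(Alpha, Omega), (Alpha, Vega), (Delta, Omega), (Lyra, Omega), (Lyra, Vega), (Omega, Alpha), (Omega, Delta), (Omega, Lyra), (Omega, Vega), (Vega, Alpha), (Vega, Lyra), (Vega, Omega)}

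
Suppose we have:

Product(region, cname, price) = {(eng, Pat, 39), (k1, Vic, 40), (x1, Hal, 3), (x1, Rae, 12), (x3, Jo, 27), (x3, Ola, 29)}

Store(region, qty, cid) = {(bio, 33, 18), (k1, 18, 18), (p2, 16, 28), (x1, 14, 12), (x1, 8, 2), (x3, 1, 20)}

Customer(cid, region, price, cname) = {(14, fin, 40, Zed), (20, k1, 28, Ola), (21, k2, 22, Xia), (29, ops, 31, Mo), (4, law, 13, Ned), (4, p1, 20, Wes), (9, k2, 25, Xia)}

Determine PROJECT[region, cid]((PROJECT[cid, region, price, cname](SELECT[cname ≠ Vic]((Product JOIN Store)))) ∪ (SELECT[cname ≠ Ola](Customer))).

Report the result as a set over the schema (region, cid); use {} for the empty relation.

Natural join on region: {(k1, Vic, 40, 18, 18), (x1, Hal, 3, 14, 12), (x1, Hal, 3, 8, 2), (x1, Rae, 12, 14, 12), (x1, Rae, 12, 8, 2), (x3, Jo, 27, 1, 20), (x3, Ola, 29, 1, 20)}
Selection cname ≠ Vic: {(x1, Hal, 3, 14, 12), (x1, Hal, 3, 8, 2), (x1, Rae, 12, 14, 12), (x1, Rae, 12, 8, 2), (x3, Jo, 27, 1, 20), (x3, Ola, 29, 1, 20)}
π_{cid, region, price, cname} gives {(12, x1, 12, Rae), (12, x1, 3, Hal), (2, x1, 12, Rae), (2, x1, 3, Hal), (20, x3, 27, Jo), (20, x3, 29, Ola)}.
Selection cname ≠ Ola: {(14, fin, 40, Zed), (21, k2, 22, Xia), (29, ops, 31, Mo), (4, law, 13, Ned), (4, p1, 20, Wes), (9, k2, 25, Xia)}
Set union of the two operands is {(12, x1, 12, Rae), (12, x1, 3, Hal), (14, fin, 40, Zed), (2, x1, 12, Rae), (2, x1, 3, Hal), (20, x3, 27, Jo), (20, x3, 29, Ola), (21, k2, 22, Xia), (29, ops, 31, Mo), (4, law, 13, Ned), (4, p1, 20, Wes), (9, k2, 25, Xia)}.
π_{region, cid} gives {(fin, 14), (k2, 21), (k2, 9), (law, 4), (ops, 29), (p1, 4), (x1, 12), (x1, 2), (x3, 20)} (3 duplicate(s) eliminated).

{(fin, 14), (k2, 21), (k2, 9), (law, 4), (ops, 29), (p1, 4), (x1, 12), (x1, 2), (x3, 20)}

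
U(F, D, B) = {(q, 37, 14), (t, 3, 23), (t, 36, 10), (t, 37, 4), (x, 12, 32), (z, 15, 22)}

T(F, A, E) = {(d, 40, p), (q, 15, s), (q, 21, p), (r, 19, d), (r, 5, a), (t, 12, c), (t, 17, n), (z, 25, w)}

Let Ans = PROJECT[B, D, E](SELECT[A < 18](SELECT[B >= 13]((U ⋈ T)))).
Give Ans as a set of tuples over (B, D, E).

{(14, 37, s), (23, 3, c), (23, 3, n)}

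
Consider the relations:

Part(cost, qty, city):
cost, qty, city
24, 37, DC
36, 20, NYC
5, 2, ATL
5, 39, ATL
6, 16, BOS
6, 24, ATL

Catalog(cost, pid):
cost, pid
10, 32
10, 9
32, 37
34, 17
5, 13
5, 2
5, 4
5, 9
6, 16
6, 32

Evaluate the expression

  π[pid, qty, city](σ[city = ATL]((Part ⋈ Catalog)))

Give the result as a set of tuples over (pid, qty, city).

Part ⋈ Catalog (natural join on cost): {(5, 2, ATL, 13), (5, 2, ATL, 2), (5, 2, ATL, 4), (5, 2, ATL, 9), (5, 39, ATL, 13), (5, 39, ATL, 2), (5, 39, ATL, 4), (5, 39, ATL, 9), (6, 16, BOS, 16), (6, 16, BOS, 32), (6, 24, ATL, 16), (6, 24, ATL, 32)}
σ[city = ATL]: keep tuples satisfying city = ATL → {(5, 2, ATL, 13), (5, 2, ATL, 2), (5, 2, ATL, 4), (5, 2, ATL, 9), (5, 39, ATL, 13), (5, 39, ATL, 2), (5, 39, ATL, 4), (5, 39, ATL, 9), (6, 24, ATL, 16), (6, 24, ATL, 32)}
π[pid, qty, city]: project onto (pid, qty, city) → {(13, 2, ATL), (13, 39, ATL), (16, 24, ATL), (2, 2, ATL), (2, 39, ATL), (32, 24, ATL), (4, 2, ATL), (4, 39, ATL), (9, 2, ATL), (9, 39, ATL)}

{(13, 2, ATL), (13, 39, ATL), (16, 24, ATL), (2, 2, ATL), (2, 39, ATL), (32, 24, ATL), (4, 2, ATL), (4, 39, ATL), (9, 2, ATL), (9, 39, ATL)}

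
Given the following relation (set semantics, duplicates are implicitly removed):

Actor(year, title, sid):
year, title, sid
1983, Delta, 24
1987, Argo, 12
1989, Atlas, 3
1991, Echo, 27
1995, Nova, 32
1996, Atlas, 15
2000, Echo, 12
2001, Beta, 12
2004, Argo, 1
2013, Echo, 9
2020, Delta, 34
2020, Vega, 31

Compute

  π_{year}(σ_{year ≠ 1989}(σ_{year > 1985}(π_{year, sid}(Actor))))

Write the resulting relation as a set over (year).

Projecting to year, sid: {(1983, 24), (1987, 12), (1989, 3), (1991, 27), (1995, 32), (1996, 15), (2000, 12), (2001, 12), (2004, 1), (2013, 9), (2020, 31), (2020, 34)}
Filtering on year > 1985 leaves {(1987, 12), (1989, 3), (1991, 27), (1995, 32), (1996, 15), (2000, 12), (2001, 12), (2004, 1), (2013, 9), (2020, 31), (2020, 34)}.
Filtering on year ≠ 1989 leaves {(1987, 12), (1991, 27), (1995, 32), (1996, 15), (2000, 12), (2001, 12), (2004, 1), (2013, 9), (2020, 31), (2020, 34)}.
Projecting to year (1 duplicate(s) eliminated): {1987, 1991, 1995, 1996, 2000, 2001, 2004, 2013, 2020}

{1987, 1991, 1995, 1996, 2000, 2001, 2004, 2013, 2020}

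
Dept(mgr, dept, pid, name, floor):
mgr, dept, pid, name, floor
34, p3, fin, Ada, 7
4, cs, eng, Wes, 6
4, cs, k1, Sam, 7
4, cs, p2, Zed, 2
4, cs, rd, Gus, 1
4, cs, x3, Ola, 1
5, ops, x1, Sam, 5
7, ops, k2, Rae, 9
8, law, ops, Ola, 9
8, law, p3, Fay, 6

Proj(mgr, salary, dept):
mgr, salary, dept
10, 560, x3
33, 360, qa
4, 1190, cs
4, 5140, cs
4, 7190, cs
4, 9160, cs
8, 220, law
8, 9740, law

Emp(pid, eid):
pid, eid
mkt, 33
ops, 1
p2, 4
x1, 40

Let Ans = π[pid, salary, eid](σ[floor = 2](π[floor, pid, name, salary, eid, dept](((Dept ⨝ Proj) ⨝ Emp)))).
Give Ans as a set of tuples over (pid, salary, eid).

{(p2, 1190, 4), (p2, 5140, 4), (p2, 7190, 4), (p2, 9160, 4)}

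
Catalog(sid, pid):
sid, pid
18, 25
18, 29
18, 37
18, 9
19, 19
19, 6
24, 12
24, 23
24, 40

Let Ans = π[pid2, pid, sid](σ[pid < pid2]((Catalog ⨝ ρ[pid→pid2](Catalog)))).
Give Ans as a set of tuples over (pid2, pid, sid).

ρ[pid→pid2]: schema becomes (sid, pid2); tuples unchanged.
Natural join on sid: {(18, 25, 25), (18, 25, 29), (18, 25, 37), (18, 25, 9), (18, 29, 25), (18, 29, 29), (18, 29, 37), (18, 29, 9), (18, 37, 25), (18, 37, 29), (18, 37, 37), (18, 37, 9), (18, 9, 25), (18, 9, 29), (18, 9, 37), (18, 9, 9), (19, 19, 19), (19, 19, 6), (19, 6, 19), (19, 6, 6), (24, 12, 12), (24, 12, 23), (24, 12, 40), (24, 23, 12), (24, 23, 23), (24, 23, 40), (24, 40, 12), (24, 40, 23), (24, 40, 40)}
Filtering on pid < pid2 leaves {(18, 25, 29), (18, 25, 37), (18, 29, 37), (18, 9, 25), (18, 9, 29), (18, 9, 37), (19, 6, 19), (24, 12, 23), (24, 12, 40), (24, 23, 40)}.
π_{pid2, pid, sid} gives {(19, 6, 19), (23, 12, 24), (25, 9, 18), (29, 25, 18), (29, 9, 18), (37, 25, 18), (37, 29, 18), (37, 9, 18), (40, 12, 24), (40, 23, 24)}.

{(19, 6, 19), (23, 12, 24), (25, 9, 18), (29, 25, 18), (29, 9, 18), (37, 25, 18), (37, 29, 18), (37, 9, 18), (40, 12, 24), (40, 23, 24)}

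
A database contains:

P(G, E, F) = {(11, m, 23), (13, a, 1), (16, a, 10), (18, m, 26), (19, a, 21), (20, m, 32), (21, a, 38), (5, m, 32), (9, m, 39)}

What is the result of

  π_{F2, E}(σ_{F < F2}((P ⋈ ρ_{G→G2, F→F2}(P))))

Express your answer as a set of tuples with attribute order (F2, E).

ρ[G→G2, F→F2]: schema becomes (G2, E, F2); tuples unchanged.
Joining P and ρ_{G→G2, F→F2}(P) on E yields {(11, m, 23, 11, 23), (11, m, 23, 18, 26), (11, m, 23, 20, 32), (11, m, 23, 5, 32), (11, m, 23, 9, 39), (13, a, 1, 13, 1), (13, a, 1, 16, 10), (13, a, 1, 19, 21), (13, a, 1, 21, 38), (16, a, 10, 13, 1), (16, a, 10, 16, 10), (16, a, 10, 19, 21), (16, a, 10, 21, 38), (18, m, 26, 11, 23), (18, m, 26, 18, 26), (18, m, 26, 20, 32), (18, m, 26, 5, 32), (18, m, 26, 9, 39), (19, a, 21, 13, 1), (19, a, 21, 16, 10), (19, a, 21, 19, 21), (19, a, 21, 21, 38), (20, m, 32, 11, 23), (20, m, 32, 18, 26), (20, m, 32, 20, 32), (20, m, 32, 5, 32), (20, m, 32, 9, 39), (21, a, 38, 13, 1), (21, a, 38, 16, 10), (21, a, 38, 19, 21), (21, a, 38, 21, 38), (5, m, 32, 11, 23), (5, m, 32, 18, 26), (5, m, 32, 20, 32), (5, m, 32, 5, 32), (5, m, 32, 9, 39), (9, m, 39, 11, 23), (9, m, 39, 18, 26), (9, m, 39, 20, 32), (9, m, 39, 5, 32), (9, m, 39, 9, 39)}.
Filtering on F < F2 leaves {(11, m, 23, 18, 26), (11, m, 23, 20, 32), (11, m, 23, 5, 32), (11, m, 23, 9, 39), (13, a, 1, 16, 10), (13, a, 1, 19, 21), (13, a, 1, 21, 38), (16, a, 10, 19, 21), (16, a, 10, 21, 38), (18, m, 26, 20, 32), (18, m, 26, 5, 32), (18, m, 26, 9, 39), (19, a, 21, 21, 38), (20, m, 32, 9, 39), (5, m, 32, 9, 39)}.
π[F2, E]: project onto (F2, E) (9 duplicate(s) eliminated) → {(10, a), (21, a), (26, m), (32, m), (38, a), (39, m)}

{(10, a), (21, a), (26, m), (32, m), (38, a), (39, m)}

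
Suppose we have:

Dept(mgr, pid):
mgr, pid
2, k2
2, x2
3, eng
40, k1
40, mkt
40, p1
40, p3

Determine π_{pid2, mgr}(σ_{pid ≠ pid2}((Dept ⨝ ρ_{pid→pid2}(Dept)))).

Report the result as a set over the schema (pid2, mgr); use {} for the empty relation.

{(k1, 40), (k2, 2), (mkt, 40), (p1, 40), (p3, 40), (x2, 2)}

ρ[pid→pid2]: schema becomes (mgr, pid2); tuples unchanged.
Natural join on mgr: {(2, k2, k2), (2, k2, x2), (2, x2, k2), (2, x2, x2), (3, eng, eng), (40, k1, k1), (40, k1, mkt), (40, k1, p1), (40, k1, p3), (40, mkt, k1), (40, mkt, mkt), (40, mkt, p1), (40, mkt, p3), (40, p1, k1), (40, p1, mkt), (40, p1, p1), (40, p1, p3), (40, p3, k1), (40, p3, mkt), (40, p3, p1), (40, p3, p3)}
Apply σ_{pid ≠ pid2}; surviving tuples: {(2, k2, x2), (2, x2, k2), (40, k1, mkt), (40, k1, p1), (40, k1, p3), (40, mkt, k1), (40, mkt, p1), (40, mkt, p3), (40, p1, k1), (40, p1, mkt), (40, p1, p3), (40, p3, k1), (40, p3, mkt), (40, p3, p1)}
Projecting to pid2, mgr (8 duplicate(s) eliminated): {(k1, 40), (k2, 2), (mkt, 40), (p1, 40), (p3, 40), (x2, 2)}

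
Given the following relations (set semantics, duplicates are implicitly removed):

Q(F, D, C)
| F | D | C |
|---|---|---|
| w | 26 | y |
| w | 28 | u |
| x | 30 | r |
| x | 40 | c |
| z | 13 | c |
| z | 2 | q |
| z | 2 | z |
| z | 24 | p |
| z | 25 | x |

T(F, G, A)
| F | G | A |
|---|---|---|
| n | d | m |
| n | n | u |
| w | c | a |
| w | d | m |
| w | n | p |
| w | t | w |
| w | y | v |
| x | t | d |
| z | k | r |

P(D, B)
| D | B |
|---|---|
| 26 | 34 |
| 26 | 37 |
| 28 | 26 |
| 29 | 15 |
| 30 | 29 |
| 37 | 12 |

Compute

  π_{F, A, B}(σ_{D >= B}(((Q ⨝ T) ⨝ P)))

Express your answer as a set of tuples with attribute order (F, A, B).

{(w, a, 26), (w, m, 26), (w, p, 26), (w, v, 26), (w, w, 26), (x, d, 29)}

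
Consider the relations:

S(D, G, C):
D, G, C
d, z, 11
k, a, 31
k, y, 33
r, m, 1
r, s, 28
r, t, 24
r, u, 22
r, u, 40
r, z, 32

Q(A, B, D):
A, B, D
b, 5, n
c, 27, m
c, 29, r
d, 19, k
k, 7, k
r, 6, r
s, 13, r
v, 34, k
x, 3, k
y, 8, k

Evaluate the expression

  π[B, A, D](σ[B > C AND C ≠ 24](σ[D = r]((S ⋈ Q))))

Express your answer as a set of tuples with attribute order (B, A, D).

{(13, s, r), (29, c, r), (6, r, r)}

Joining S and Q on D yields {(k, a, 31, d, 19), (k, a, 31, k, 7), (k, a, 31, v, 34), (k, a, 31, x, 3), (k, a, 31, y, 8), (k, y, 33, d, 19), (k, y, 33, k, 7), (k, y, 33, v, 34), (k, y, 33, x, 3), (k, y, 33, y, 8), (r, m, 1, c, 29), (r, m, 1, r, 6), (r, m, 1, s, 13), (r, s, 28, c, 29), (r, s, 28, r, 6), (r, s, 28, s, 13), (r, t, 24, c, 29), (r, t, 24, r, 6), (r, t, 24, s, 13), (r, u, 22, c, 29), (r, u, 22, r, 6), (r, u, 22, s, 13), (r, u, 40, c, 29), (r, u, 40, r, 6), (r, u, 40, s, 13), (r, z, 32, c, 29), (r, z, 32, r, 6), (r, z, 32, s, 13)}.
Filtering on D = r leaves {(r, m, 1, c, 29), (r, m, 1, r, 6), (r, m, 1, s, 13), (r, s, 28, c, 29), (r, s, 28, r, 6), (r, s, 28, s, 13), (r, t, 24, c, 29), (r, t, 24, r, 6), (r, t, 24, s, 13), (r, u, 22, c, 29), (r, u, 22, r, 6), (r, u, 22, s, 13), (r, u, 40, c, 29), (r, u, 40, r, 6), (r, u, 40, s, 13), (r, z, 32, c, 29), (r, z, 32, r, 6), (r, z, 32, s, 13)}.
Filtering on B > C AND C ≠ 24 leaves {(r, m, 1, c, 29), (r, m, 1, r, 6), (r, m, 1, s, 13), (r, s, 28, c, 29), (r, u, 22, c, 29)}.
Projecting to B, A, D (2 duplicate(s) eliminated): {(13, s, r), (29, c, r), (6, r, r)}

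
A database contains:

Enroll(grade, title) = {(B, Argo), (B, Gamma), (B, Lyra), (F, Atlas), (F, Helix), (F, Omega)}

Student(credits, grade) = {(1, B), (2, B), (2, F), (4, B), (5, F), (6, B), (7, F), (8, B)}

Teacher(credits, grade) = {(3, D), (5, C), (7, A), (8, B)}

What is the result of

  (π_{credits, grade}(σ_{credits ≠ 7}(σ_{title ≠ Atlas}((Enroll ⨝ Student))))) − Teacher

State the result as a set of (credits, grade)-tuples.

Joining Enroll and Student on grade yields {(B, Argo, 1), (B, Argo, 2), (B, Argo, 4), (B, Argo, 6), (B, Argo, 8), (B, Gamma, 1), (B, Gamma, 2), (B, Gamma, 4), (B, Gamma, 6), (B, Gamma, 8), (B, Lyra, 1), (B, Lyra, 2), (B, Lyra, 4), (B, Lyra, 6), (B, Lyra, 8), (F, Atlas, 2), (F, Atlas, 5), (F, Atlas, 7), (F, Helix, 2), (F, Helix, 5), (F, Helix, 7), (F, Omega, 2), (F, Omega, 5), (F, Omega, 7)}.
Filtering on title ≠ Atlas leaves {(B, Argo, 1), (B, Argo, 2), (B, Argo, 4), (B, Argo, 6), (B, Argo, 8), (B, Gamma, 1), (B, Gamma, 2), (B, Gamma, 4), (B, Gamma, 6), (B, Gamma, 8), (B, Lyra, 1), (B, Lyra, 2), (B, Lyra, 4), (B, Lyra, 6), (B, Lyra, 8), (F, Helix, 2), (F, Helix, 5), (F, Helix, 7), (F, Omega, 2), (F, Omega, 5), (F, Omega, 7)}.
Filtering on credits ≠ 7 leaves {(B, Argo, 1), (B, Argo, 2), (B, Argo, 4), (B, Argo, 6), (B, Argo, 8), (B, Gamma, 1), (B, Gamma, 2), (B, Gamma, 4), (B, Gamma, 6), (B, Gamma, 8), (B, Lyra, 1), (B, Lyra, 2), (B, Lyra, 4), (B, Lyra, 6), (B, Lyra, 8), (F, Helix, 2), (F, Helix, 5), (F, Omega, 2), (F, Omega, 5)}.
π_{credits, grade} gives {(1, B), (2, B), (2, F), (4, B), (5, F), (6, B), (8, B)} (12 duplicate(s) eliminated).
Taking the difference: {(1, B), (2, B), (2, F), (4, B), (5, F), (6, B)}

{(1, B), (2, B), (2, F), (4, B), (5, F), (6, B)}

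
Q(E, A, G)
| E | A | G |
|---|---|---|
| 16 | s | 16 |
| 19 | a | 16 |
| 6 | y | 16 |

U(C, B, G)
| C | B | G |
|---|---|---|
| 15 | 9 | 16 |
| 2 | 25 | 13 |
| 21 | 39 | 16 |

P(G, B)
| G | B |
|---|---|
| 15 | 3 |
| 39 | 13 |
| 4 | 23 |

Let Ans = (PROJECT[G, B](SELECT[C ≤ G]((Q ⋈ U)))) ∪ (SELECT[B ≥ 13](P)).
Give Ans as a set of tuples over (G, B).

Q ⋈ U (natural join on G): {(16, s, 16, 15, 9), (16, s, 16, 21, 39), (19, a, 16, 15, 9), (19, a, 16, 21, 39), (6, y, 16, 15, 9), (6, y, 16, 21, 39)}
Filtering on C ≤ G leaves {(16, s, 16, 15, 9), (19, a, 16, 15, 9), (6, y, 16, 15, 9)}.
π[G, B]: project onto (G, B) (2 duplicate(s) eliminated) → {(16, 9)}
Filtering on B ≥ 13 leaves {(39, 13), (4, 23)}.
Union: {(16, 9)} with {(39, 13), (4, 23)} → {(16, 9), (39, 13), (4, 23)}

{(16, 9), (39, 13), (4, 23)}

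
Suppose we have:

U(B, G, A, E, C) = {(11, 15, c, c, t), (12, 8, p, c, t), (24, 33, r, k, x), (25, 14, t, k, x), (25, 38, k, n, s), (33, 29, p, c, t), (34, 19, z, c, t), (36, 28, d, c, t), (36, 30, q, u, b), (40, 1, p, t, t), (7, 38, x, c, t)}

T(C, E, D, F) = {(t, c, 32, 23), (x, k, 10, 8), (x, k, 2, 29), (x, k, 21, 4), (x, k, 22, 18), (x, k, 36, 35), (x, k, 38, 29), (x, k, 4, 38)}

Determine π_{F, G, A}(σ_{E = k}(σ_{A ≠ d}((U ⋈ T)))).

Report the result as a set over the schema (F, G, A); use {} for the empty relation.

{(18, 14, t), (18, 33, r), (29, 14, t), (29, 33, r), (35, 14, t), (35, 33, r), (38, 14, t), (38, 33, r), (4, 14, t), (4, 33, r), (8, 14, t), (8, 33, r)}

Natural join on E, C: {(11, 15, c, c, t, 32, 23), (12, 8, p, c, t, 32, 23), (24, 33, r, k, x, 10, 8), (24, 33, r, k, x, 2, 29), (24, 33, r, k, x, 21, 4), (24, 33, r, k, x, 22, 18), (24, 33, r, k, x, 36, 35), (24, 33, r, k, x, 38, 29), (24, 33, r, k, x, 4, 38), (25, 14, t, k, x, 10, 8), (25, 14, t, k, x, 2, 29), (25, 14, t, k, x, 21, 4), (25, 14, t, k, x, 22, 18), (25, 14, t, k, x, 36, 35), (25, 14, t, k, x, 38, 29), (25, 14, t, k, x, 4, 38), (33, 29, p, c, t, 32, 23), (34, 19, z, c, t, 32, 23), (36, 28, d, c, t, 32, 23), (7, 38, x, c, t, 32, 23)}
Selection A ≠ d: {(11, 15, c, c, t, 32, 23), (12, 8, p, c, t, 32, 23), (24, 33, r, k, x, 10, 8), (24, 33, r, k, x, 2, 29), (24, 33, r, k, x, 21, 4), (24, 33, r, k, x, 22, 18), (24, 33, r, k, x, 36, 35), (24, 33, r, k, x, 38, 29), (24, 33, r, k, x, 4, 38), (25, 14, t, k, x, 10, 8), (25, 14, t, k, x, 2, 29), (25, 14, t, k, x, 21, 4), (25, 14, t, k, x, 22, 18), (25, 14, t, k, x, 36, 35), (25, 14, t, k, x, 38, 29), (25, 14, t, k, x, 4, 38), (33, 29, p, c, t, 32, 23), (34, 19, z, c, t, 32, 23), (7, 38, x, c, t, 32, 23)}
Selection E = k: {(24, 33, r, k, x, 10, 8), (24, 33, r, k, x, 2, 29), (24, 33, r, k, x, 21, 4), (24, 33, r, k, x, 22, 18), (24, 33, r, k, x, 36, 35), (24, 33, r, k, x, 38, 29), (24, 33, r, k, x, 4, 38), (25, 14, t, k, x, 10, 8), (25, 14, t, k, x, 2, 29), (25, 14, t, k, x, 21, 4), (25, 14, t, k, x, 22, 18), (25, 14, t, k, x, 36, 35), (25, 14, t, k, x, 38, 29), (25, 14, t, k, x, 4, 38)}
π_{F, G, A} gives {(18, 14, t), (18, 33, r), (29, 14, t), (29, 33, r), (35, 14, t), (35, 33, r), (38, 14, t), (38, 33, r), (4, 14, t), (4, 33, r), (8, 14, t), (8, 33, r)} (2 duplicate(s) eliminated).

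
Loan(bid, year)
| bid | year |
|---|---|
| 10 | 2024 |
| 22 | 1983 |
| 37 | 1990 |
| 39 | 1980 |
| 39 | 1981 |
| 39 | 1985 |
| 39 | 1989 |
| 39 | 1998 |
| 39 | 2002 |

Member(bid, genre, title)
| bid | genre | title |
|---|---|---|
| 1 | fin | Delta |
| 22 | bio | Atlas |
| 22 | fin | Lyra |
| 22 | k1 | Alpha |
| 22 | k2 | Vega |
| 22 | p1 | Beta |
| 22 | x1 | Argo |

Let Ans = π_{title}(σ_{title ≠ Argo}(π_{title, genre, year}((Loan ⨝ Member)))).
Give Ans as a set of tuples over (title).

{Alpha, Atlas, Beta, Lyra, Vega}

Loan ⋈ Member (natural join on bid): {(22, 1983, bio, Atlas), (22, 1983, fin, Lyra), (22, 1983, k1, Alpha), (22, 1983, k2, Vega), (22, 1983, p1, Beta), (22, 1983, x1, Argo)}
Projecting to title, genre, year: {(Alpha, k1, 1983), (Argo, x1, 1983), (Atlas, bio, 1983), (Beta, p1, 1983), (Lyra, fin, 1983), (Vega, k2, 1983)}
Filtering on title ≠ Argo leaves {(Alpha, k1, 1983), (Atlas, bio, 1983), (Beta, p1, 1983), (Lyra, fin, 1983), (Vega, k2, 1983)}.
Projecting to title: {Alpha, Atlas, Beta, Lyra, Vega}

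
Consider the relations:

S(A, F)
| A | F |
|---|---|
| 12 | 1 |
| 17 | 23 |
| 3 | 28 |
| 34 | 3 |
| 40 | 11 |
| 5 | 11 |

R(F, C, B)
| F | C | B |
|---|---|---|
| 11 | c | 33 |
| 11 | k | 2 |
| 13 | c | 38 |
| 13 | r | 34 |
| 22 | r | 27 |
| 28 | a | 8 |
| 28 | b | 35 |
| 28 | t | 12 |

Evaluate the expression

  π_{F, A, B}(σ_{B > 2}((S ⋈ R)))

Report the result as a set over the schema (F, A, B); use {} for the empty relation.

{(11, 40, 33), (11, 5, 33), (28, 3, 12), (28, 3, 35), (28, 3, 8)}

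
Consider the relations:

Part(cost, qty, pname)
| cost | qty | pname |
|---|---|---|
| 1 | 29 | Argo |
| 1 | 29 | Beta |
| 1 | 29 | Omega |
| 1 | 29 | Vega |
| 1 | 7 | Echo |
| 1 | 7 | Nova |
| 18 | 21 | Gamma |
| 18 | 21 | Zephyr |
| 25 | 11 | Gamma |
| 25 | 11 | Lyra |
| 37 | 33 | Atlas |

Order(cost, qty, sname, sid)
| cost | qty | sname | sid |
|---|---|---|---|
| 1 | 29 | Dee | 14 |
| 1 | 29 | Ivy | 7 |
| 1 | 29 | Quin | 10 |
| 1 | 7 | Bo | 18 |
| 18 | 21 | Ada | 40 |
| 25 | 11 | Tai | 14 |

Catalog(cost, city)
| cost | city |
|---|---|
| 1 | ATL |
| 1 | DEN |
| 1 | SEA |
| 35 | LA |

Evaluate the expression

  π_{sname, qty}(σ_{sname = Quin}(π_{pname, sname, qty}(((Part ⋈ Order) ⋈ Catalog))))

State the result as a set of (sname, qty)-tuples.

{(Quin, 29)}

Natural join on cost, qty: {(1, 29, Argo, Dee, 14), (1, 29, Argo, Ivy, 7), (1, 29, Argo, Quin, 10), (1, 29, Beta, Dee, 14), (1, 29, Beta, Ivy, 7), (1, 29, Beta, Quin, 10), (1, 29, Omega, Dee, 14), (1, 29, Omega, Ivy, 7), (1, 29, Omega, Quin, 10), (1, 29, Vega, Dee, 14), (1, 29, Vega, Ivy, 7), (1, 29, Vega, Quin, 10), (1, 7, Echo, Bo, 18), (1, 7, Nova, Bo, 18), (18, 21, Gamma, Ada, 40), (18, 21, Zephyr, Ada, 40), (25, 11, Gamma, Tai, 14), (25, 11, Lyra, Tai, 14)}
Natural join on cost: {(1, 29, Argo, Dee, 14, ATL), (1, 29, Argo, Dee, 14, DEN), (1, 29, Argo, Dee, 14, SEA), (1, 29, Argo, Ivy, 7, ATL), (1, 29, Argo, Ivy, 7, DEN), (1, 29, Argo, Ivy, 7, SEA), (1, 29, Argo, Quin, 10, ATL), (1, 29, Argo, Quin, 10, DEN), (1, 29, Argo, Quin, 10, SEA), (1, 29, Beta, Dee, 14, ATL), (1, 29, Beta, Dee, 14, DEN), (1, 29, Beta, Dee, 14, SEA), (1, 29, Beta, Ivy, 7, ATL), (1, 29, Beta, Ivy, 7, DEN), (1, 29, Beta, Ivy, 7, SEA), (1, 29, Beta, Quin, 10, ATL), (1, 29, Beta, Quin, 10, DEN), (1, 29, Beta, Quin, 10, SEA), (1, 29, Omega, Dee, 14, ATL), (1, 29, Omega, Dee, 14, DEN), (1, 29, Omega, Dee, 14, SEA), (1, 29, Omega, Ivy, 7, ATL), (1, 29, Omega, Ivy, 7, DEN), (1, 29, Omega, Ivy, 7, SEA), (1, 29, Omega, Quin, 10, ATL), (1, 29, Omega, Quin, 10, DEN), (1, 29, Omega, Quin, 10, SEA), (1, 29, Vega, Dee, 14, ATL), (1, 29, Vega, Dee, 14, DEN), (1, 29, Vega, Dee, 14, SEA), (1, 29, Vega, Ivy, 7, ATL), (1, 29, Vega, Ivy, 7, DEN), (1, 29, Vega, Ivy, 7, SEA), (1, 29, Vega, Quin, 10, ATL), (1, 29, Vega, Quin, 10, DEN), (1, 29, Vega, Quin, 10, SEA), (1, 7, Echo, Bo, 18, ATL), (1, 7, Echo, Bo, 18, DEN), (1, 7, Echo, Bo, 18, SEA), (1, 7, Nova, Bo, 18, ATL), (1, 7, Nova, Bo, 18, DEN), (1, 7, Nova, Bo, 18, SEA)}
π[pname, sname, qty]: project onto (pname, sname, qty) (28 duplicate(s) eliminated) → {(Argo, Dee, 29), (Argo, Ivy, 29), (Argo, Quin, 29), (Beta, Dee, 29), (Beta, Ivy, 29), (Beta, Quin, 29), (Echo, Bo, 7), (Nova, Bo, 7), (Omega, Dee, 29), (Omega, Ivy, 29), (Omega, Quin, 29), (Vega, Dee, 29), (Vega, Ivy, 29), (Vega, Quin, 29)}
Apply σ_{sname = Quin}; surviving tuples: {(Argo, Quin, 29), (Beta, Quin, 29), (Omega, Quin, 29), (Vega, Quin, 29)}
π[sname, qty]: project onto (sname, qty) (3 duplicate(s) eliminated) → {(Quin, 29)}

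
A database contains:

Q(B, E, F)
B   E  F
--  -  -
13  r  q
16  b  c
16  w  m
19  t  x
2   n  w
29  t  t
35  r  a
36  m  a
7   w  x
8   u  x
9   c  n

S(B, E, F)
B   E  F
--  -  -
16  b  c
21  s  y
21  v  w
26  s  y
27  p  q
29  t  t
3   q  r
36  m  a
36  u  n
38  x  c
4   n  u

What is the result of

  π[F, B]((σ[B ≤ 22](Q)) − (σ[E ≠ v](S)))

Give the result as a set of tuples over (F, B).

{(m, 16), (n, 9), (q, 13), (w, 2), (x, 19), (x, 7), (x, 8)}

Apply σ_{B ≤ 22}; surviving tuples: {(13, r, q), (16, b, c), (16, w, m), (19, t, x), (2, n, w), (7, w, x), (8, u, x), (9, c, n)}
Apply σ_{E ≠ v}; surviving tuples: {(16, b, c), (21, s, y), (26, s, y), (27, p, q), (29, t, t), (3, q, r), (36, m, a), (36, u, n), (38, x, c), (4, n, u)}
Set difference of the two operands is {(13, r, q), (16, w, m), (19, t, x), (2, n, w), (7, w, x), (8, u, x), (9, c, n)}.
Keep only column(s) F, B: {(m, 16), (n, 9), (q, 13), (w, 2), (x, 19), (x, 7), (x, 8)}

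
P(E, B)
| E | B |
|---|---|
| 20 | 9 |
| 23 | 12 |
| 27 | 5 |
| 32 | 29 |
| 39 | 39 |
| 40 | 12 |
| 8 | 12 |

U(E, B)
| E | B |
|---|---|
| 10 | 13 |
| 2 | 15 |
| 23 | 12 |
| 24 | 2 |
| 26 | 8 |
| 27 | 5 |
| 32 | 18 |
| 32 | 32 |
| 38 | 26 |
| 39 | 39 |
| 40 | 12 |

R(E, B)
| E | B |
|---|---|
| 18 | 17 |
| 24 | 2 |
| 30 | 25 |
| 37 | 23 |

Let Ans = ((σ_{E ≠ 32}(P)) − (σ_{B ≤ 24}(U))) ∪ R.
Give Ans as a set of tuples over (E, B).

{(18, 17), (20, 9), (24, 2), (30, 25), (37, 23), (39, 39), (8, 12)}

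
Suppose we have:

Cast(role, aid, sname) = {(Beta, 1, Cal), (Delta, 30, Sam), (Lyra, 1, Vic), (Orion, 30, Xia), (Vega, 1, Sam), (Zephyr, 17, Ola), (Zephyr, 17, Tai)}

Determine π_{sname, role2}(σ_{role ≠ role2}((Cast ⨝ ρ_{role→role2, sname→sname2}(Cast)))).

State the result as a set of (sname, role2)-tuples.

{(Cal, Lyra), (Cal, Vega), (Sam, Beta), (Sam, Lyra), (Sam, Orion), (Vic, Beta), (Vic, Vega), (Xia, Delta)}

ρ[role→role2, sname→sname2]: schema becomes (role2, aid, sname2); tuples unchanged.
Natural join on aid: {(Beta, 1, Cal, Beta, Cal), (Beta, 1, Cal, Lyra, Vic), (Beta, 1, Cal, Vega, Sam), (Delta, 30, Sam, Delta, Sam), (Delta, 30, Sam, Orion, Xia), (Lyra, 1, Vic, Beta, Cal), (Lyra, 1, Vic, Lyra, Vic), (Lyra, 1, Vic, Vega, Sam), (Orion, 30, Xia, Delta, Sam), (Orion, 30, Xia, Orion, Xia), (Vega, 1, Sam, Beta, Cal), (Vega, 1, Sam, Lyra, Vic), (Vega, 1, Sam, Vega, Sam), (Zephyr, 17, Ola, Zephyr, Ola), (Zephyr, 17, Ola, Zephyr, Tai), (Zephyr, 17, Tai, Zephyr, Ola), (Zephyr, 17, Tai, Zephyr, Tai)}
σ[role ≠ role2]: keep tuples satisfying role ≠ role2 → {(Beta, 1, Cal, Lyra, Vic), (Beta, 1, Cal, Vega, Sam), (Delta, 30, Sam, Orion, Xia), (Lyra, 1, Vic, Beta, Cal), (Lyra, 1, Vic, Vega, Sam), (Orion, 30, Xia, Delta, Sam), (Vega, 1, Sam, Beta, Cal), (Vega, 1, Sam, Lyra, Vic)}
π[sname, role2]: project onto (sname, role2) → {(Cal, Lyra), (Cal, Vega), (Sam, Beta), (Sam, Lyra), (Sam, Orion), (Vic, Beta), (Vic, Vega), (Xia, Delta)}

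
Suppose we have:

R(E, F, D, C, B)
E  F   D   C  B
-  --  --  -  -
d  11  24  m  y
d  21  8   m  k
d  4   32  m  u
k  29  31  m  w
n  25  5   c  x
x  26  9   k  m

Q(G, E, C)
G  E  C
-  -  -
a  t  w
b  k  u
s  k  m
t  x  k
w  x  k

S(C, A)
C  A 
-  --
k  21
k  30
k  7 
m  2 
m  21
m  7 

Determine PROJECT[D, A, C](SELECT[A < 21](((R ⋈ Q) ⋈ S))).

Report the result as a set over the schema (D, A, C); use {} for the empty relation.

{(31, 2, m), (31, 7, m), (9, 7, k)}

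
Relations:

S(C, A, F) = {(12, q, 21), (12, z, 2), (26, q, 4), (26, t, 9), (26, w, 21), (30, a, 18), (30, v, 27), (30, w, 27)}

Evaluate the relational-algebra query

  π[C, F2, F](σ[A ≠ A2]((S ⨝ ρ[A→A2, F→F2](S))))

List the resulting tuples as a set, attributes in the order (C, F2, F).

ρ[A→A2, F→F2]: schema becomes (C, A2, F2); tuples unchanged.
S ⋈ ρ[A→A2, F→F2](S) (natural join on C): {(12, q, 21, q, 21), (12, q, 21, z, 2), (12, z, 2, q, 21), (12, z, 2, z, 2), (26, q, 4, q, 4), (26, q, 4, t, 9), (26, q, 4, w, 21), (26, t, 9, q, 4), (26, t, 9, t, 9), (26, t, 9, w, 21), (26, w, 21, q, 4), (26, w, 21, t, 9), (26, w, 21, w, 21), (30, a, 18, a, 18), (30, a, 18, v, 27), (30, a, 18, w, 27), (30, v, 27, a, 18), (30, v, 27, v, 27), (30, v, 27, w, 27), (30, w, 27, a, 18), (30, w, 27, v, 27), (30, w, 27, w, 27)}
Filtering on A ≠ A2 leaves {(12, q, 21, z, 2), (12, z, 2, q, 21), (26, q, 4, t, 9), (26, q, 4, w, 21), (26, t, 9, q, 4), (26, t, 9, w, 21), (26, w, 21, q, 4), (26, w, 21, t, 9), (30, a, 18, v, 27), (30, a, 18, w, 27), (30, v, 27, a, 18), (30, v, 27, w, 27), (30, w, 27, a, 18), (30, w, 27, v, 27)}.
Keep only column(s) C, F2, F (3 duplicate(s) eliminated): {(12, 2, 21), (12, 21, 2), (26, 21, 4), (26, 21, 9), (26, 4, 21), (26, 4, 9), (26, 9, 21), (26, 9, 4), (30, 18, 27), (30, 27, 18), (30, 27, 27)}

{(12, 2, 21), (12, 21, 2), (26, 21, 4), (26, 21, 9), (26, 4, 21), (26, 4, 9), (26, 9, 21), (26, 9, 4), (30, 18, 27), (30, 27, 18), (30, 27, 27)}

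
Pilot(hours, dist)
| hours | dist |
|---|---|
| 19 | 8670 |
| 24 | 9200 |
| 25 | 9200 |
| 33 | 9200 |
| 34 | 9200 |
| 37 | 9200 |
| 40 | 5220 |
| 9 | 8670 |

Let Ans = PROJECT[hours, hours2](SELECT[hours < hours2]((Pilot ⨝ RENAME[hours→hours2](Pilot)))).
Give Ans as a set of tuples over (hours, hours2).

{(24, 25), (24, 33), (24, 34), (24, 37), (25, 33), (25, 34), (25, 37), (33, 34), (33, 37), (34, 37), (9, 19)}

ρ[hours→hours2]: schema becomes (hours2, dist); tuples unchanged.
Pilot ⋈ RENAME[hours→hours2](Pilot) (natural join on dist): {(19, 8670, 19), (19, 8670, 9), (24, 9200, 24), (24, 9200, 25), (24, 9200, 33), (24, 9200, 34), (24, 9200, 37), (25, 9200, 24), (25, 9200, 25), (25, 9200, 33), (25, 9200, 34), (25, 9200, 37), (33, 9200, 24), (33, 9200, 25), (33, 9200, 33), (33, 9200, 34), (33, 9200, 37), (34, 9200, 24), (34, 9200, 25), (34, 9200, 33), (34, 9200, 34), (34, 9200, 37), (37, 9200, 24), (37, 9200, 25), (37, 9200, 33), (37, 9200, 34), (37, 9200, 37), (40, 5220, 40), (9, 8670, 19), (9, 8670, 9)}
Apply σ_{hours < hours2}; surviving tuples: {(24, 9200, 25), (24, 9200, 33), (24, 9200, 34), (24, 9200, 37), (25, 9200, 33), (25, 9200, 34), (25, 9200, 37), (33, 9200, 34), (33, 9200, 37), (34, 9200, 37), (9, 8670, 19)}
π_{hours, hours2} gives {(24, 25), (24, 33), (24, 34), (24, 37), (25, 33), (25, 34), (25, 37), (33, 34), (33, 37), (34, 37), (9, 19)}.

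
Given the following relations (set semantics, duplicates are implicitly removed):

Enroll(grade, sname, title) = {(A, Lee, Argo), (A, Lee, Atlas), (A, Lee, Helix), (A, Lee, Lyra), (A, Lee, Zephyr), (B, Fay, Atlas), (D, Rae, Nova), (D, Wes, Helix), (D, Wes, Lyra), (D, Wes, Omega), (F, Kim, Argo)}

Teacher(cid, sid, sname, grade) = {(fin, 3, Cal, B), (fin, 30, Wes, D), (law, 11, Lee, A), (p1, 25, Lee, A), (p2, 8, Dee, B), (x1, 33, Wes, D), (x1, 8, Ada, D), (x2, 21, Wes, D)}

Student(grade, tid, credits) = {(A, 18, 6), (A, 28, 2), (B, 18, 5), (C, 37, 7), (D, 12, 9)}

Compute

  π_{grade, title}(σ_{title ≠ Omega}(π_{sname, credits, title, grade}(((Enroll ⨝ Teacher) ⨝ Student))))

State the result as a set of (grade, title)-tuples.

{(A, Argo), (A, Atlas), (A, Helix), (A, Lyra), (A, Zephyr), (D, Helix), (D, Lyra)}

Natural join on grade, sname: {(A, Lee, Argo, law, 11), (A, Lee, Argo, p1, 25), (A, Lee, Atlas, law, 11), (A, Lee, Atlas, p1, 25), (A, Lee, Helix, law, 11), (A, Lee, Helix, p1, 25), (A, Lee, Lyra, law, 11), (A, Lee, Lyra, p1, 25), (A, Lee, Zephyr, law, 11), (A, Lee, Zephyr, p1, 25), (D, Wes, Helix, fin, 30), (D, Wes, Helix, x1, 33), (D, Wes, Helix, x2, 21), (D, Wes, Lyra, fin, 30), (D, Wes, Lyra, x1, 33), (D, Wes, Lyra, x2, 21), (D, Wes, Omega, fin, 30), (D, Wes, Omega, x1, 33), (D, Wes, Omega, x2, 21)}
Natural join on grade: {(A, Lee, Argo, law, 11, 18, 6), (A, Lee, Argo, law, 11, 28, 2), (A, Lee, Argo, p1, 25, 18, 6), (A, Lee, Argo, p1, 25, 28, 2), (A, Lee, Atlas, law, 11, 18, 6), (A, Lee, Atlas, law, 11, 28, 2), (A, Lee, Atlas, p1, 25, 18, 6), (A, Lee, Atlas, p1, 25, 28, 2), (A, Lee, Helix, law, 11, 18, 6), (A, Lee, Helix, law, 11, 28, 2), (A, Lee, Helix, p1, 25, 18, 6), (A, Lee, Helix, p1, 25, 28, 2), (A, Lee, Lyra, law, 11, 18, 6), (A, Lee, Lyra, law, 11, 28, 2), (A, Lee, Lyra, p1, 25, 18, 6), (A, Lee, Lyra, p1, 25, 28, 2), (A, Lee, Zephyr, law, 11, 18, 6), (A, Lee, Zephyr, law, 11, 28, 2), (A, Lee, Zephyr, p1, 25, 18, 6), (A, Lee, Zephyr, p1, 25, 28, 2), (D, Wes, Helix, fin, 30, 12, 9), (D, Wes, Helix, x1, 33, 12, 9), (D, Wes, Helix, x2, 21, 12, 9), (D, Wes, Lyra, fin, 30, 12, 9), (D, Wes, Lyra, x1, 33, 12, 9), (D, Wes, Lyra, x2, 21, 12, 9), (D, Wes, Omega, fin, 30, 12, 9), (D, Wes, Omega, x1, 33, 12, 9), (D, Wes, Omega, x2, 21, 12, 9)}
π[sname, credits, title, grade]: project onto (sname, credits, title, grade) (16 duplicate(s) eliminated) → {(Lee, 2, Argo, A), (Lee, 2, Atlas, A), (Lee, 2, Helix, A), (Lee, 2, Lyra, A), (Lee, 2, Zephyr, A), (Lee, 6, Argo, A), (Lee, 6, Atlas, A), (Lee, 6, Helix, A), (Lee, 6, Lyra, A), (Lee, 6, Zephyr, A), (Wes, 9, Helix, D), (Wes, 9, Lyra, D), (Wes, 9, Omega, D)}
Filtering on title ≠ Omega leaves {(Lee, 2, Argo, A), (Lee, 2, Atlas, A), (Lee, 2, Helix, A), (Lee, 2, Lyra, A), (Lee, 2, Zephyr, A), (Lee, 6, Argo, A), (Lee, 6, Atlas, A), (Lee, 6, Helix, A), (Lee, 6, Lyra, A), (Lee, 6, Zephyr, A), (Wes, 9, Helix, D), (Wes, 9, Lyra, D)}.
π[grade, title]: project onto (grade, title) (5 duplicate(s) eliminated) → {(A, Argo), (A, Atlas), (A, Helix), (A, Lyra), (A, Zephyr), (D, Helix), (D, Lyra)}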